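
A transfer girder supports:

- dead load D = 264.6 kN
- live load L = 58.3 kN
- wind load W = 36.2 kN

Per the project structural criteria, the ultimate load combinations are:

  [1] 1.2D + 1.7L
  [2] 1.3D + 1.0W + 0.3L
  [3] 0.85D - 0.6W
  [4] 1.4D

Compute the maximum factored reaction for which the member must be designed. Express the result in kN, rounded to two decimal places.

416.63 kN

[1] 1.2(264.6) + 1.7(58.3) = 317.52 + 99.11 = 416.63
[2] 1.3(264.6) + 1.0(36.2) + 0.3(58.3) = 343.98 + 36.20 + 17.49 = 397.67
[3] 0.85(264.6) - 0.6(36.2) = 224.91 - 21.72 = 203.19
[4] 1.4(264.6) = 370.44
Maximum is from combination 1.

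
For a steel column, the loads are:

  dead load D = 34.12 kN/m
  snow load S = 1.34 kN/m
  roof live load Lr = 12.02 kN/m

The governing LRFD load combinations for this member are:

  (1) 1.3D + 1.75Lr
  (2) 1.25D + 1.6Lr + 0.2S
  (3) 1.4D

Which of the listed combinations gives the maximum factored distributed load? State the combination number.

Combination 1

(1) 1.3(34.12) + 1.75(12.02) = 65.39
(2) 1.25(34.12) + 1.6(12.02) + 0.2(1.34) = 42.65 + 19.23 + 0.27 = 62.15
(3) 1.4(34.12) = 47.77
The largest value is 65.39 kN/m from combination 1.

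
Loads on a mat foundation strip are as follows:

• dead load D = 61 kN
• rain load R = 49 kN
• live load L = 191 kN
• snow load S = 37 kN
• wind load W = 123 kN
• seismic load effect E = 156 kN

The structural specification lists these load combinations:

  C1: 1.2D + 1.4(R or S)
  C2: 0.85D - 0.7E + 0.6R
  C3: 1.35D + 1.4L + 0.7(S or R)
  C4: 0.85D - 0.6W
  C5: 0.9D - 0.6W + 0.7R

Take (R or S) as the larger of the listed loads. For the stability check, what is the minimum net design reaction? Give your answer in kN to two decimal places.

(R or S) → R = 49 kN; (S or R) → R = 49 kN.
C1: 1.2(61) + 1.4(49) = 141.80
C2: 0.85(61) - 0.7(156) + 0.6(49) = -27.95
C3: 1.35(61) + 1.4(191) + 0.7(49) = 384.05
C4: 0.85(61) - 0.6(123) = -21.95
C5: 0.9(61) - 0.6(123) + 0.7(49) = 15.40
Combination 2 gives the minimum: -27.95 kN.

-27.95 kN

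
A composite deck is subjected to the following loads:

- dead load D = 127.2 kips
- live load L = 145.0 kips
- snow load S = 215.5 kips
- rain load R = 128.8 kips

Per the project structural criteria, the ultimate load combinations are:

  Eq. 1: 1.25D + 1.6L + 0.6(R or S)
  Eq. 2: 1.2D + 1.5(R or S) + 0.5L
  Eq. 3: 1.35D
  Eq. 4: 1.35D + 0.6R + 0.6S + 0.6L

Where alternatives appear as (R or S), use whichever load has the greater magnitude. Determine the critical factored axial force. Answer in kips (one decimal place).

548.4 kips

(R or S) → S = 215.5 kips.
Eq. 1: 1.25(127.2) + 1.6(145.0) + 0.6(215.5) = 159.0 + 232.0 + 129.3 = 520.3
Eq. 2: 1.2(127.2) + 1.5(215.5) + 0.5(145.0) = 152.6 + 323.3 + 72.5 = 548.4
Eq. 3: 1.35(127.2) = 171.7
Eq. 4: 1.35(127.2) + 0.6(128.8) + 0.6(215.5) + 0.6(145.0) = 171.7 + 77.3 + 129.3 + 87.0 = 465.3
The controlling combination is 2, giving 548.4 kips.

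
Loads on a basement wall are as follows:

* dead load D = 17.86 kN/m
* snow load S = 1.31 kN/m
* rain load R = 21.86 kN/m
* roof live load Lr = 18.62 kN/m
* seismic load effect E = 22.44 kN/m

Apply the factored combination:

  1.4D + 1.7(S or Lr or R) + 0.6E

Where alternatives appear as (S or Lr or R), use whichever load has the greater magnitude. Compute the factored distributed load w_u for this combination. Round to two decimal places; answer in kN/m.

75.63 kN/m

(S or Lr or R) → R = 21.86 kN/m.
1.4(17.86) + 1.7(21.86) + 0.6(22.44) = 75.63
w_u = 75.63 kN/m.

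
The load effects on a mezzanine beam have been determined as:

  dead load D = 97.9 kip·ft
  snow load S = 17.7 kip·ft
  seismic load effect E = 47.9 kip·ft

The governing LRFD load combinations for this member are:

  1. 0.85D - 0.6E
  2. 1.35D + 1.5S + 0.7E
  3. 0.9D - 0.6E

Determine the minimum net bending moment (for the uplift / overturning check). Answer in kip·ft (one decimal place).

1. 0.85(97.9) - 0.6(47.9) = 83.2 - 28.7 = 54.5
2. 1.35(97.9) + 1.5(17.7) + 0.7(47.9) = 192.2
3. 0.9(97.9) - 0.6(47.9) = 88.1 - 28.7 = 59.4
Combination 1 gives the minimum: 54.5 kip·ft.

54.5 kip·ft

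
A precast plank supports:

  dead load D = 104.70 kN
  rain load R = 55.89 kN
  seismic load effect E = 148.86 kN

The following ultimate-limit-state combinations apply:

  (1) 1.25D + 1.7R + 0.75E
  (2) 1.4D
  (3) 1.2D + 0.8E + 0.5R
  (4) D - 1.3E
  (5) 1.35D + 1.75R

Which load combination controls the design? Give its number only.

(1) 1.25(104.70) + 1.7(55.89) + 0.75(148.86) = 337.53
(2) 1.4(104.70) = 146.58
(3) 1.2(104.70) + 0.8(148.86) + 0.5(55.89) = 272.67
(4) 1.0(104.70) - 1.3(148.86) = 104.70 - 193.52 = -88.82
(5) 1.35(104.70) + 1.75(55.89) = 239.15
The largest value is 337.53 kN from combination 1.

Combination 1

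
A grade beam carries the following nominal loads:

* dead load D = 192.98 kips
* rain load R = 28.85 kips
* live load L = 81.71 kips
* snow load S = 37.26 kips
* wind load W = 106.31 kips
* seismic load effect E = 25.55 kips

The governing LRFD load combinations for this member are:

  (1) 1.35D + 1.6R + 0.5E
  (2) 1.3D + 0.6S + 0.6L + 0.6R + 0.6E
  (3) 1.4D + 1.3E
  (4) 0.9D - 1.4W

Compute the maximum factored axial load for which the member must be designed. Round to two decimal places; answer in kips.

354.90 kips

(1) 1.35(192.98) + 1.6(28.85) + 0.5(25.55) = 260.52 + 46.16 + 12.78 = 319.46
(2) 1.3(192.98) + 0.6(37.26) + 0.6(81.71) + 0.6(28.85) + 0.6(25.55) = 250.87 + 22.36 + 49.03 + 17.31 + 15.33 = 354.90
(3) 1.4(192.98) + 1.3(25.55) = 270.17 + 33.22 = 303.39
(4) 0.9(192.98) - 1.4(106.31) = 173.68 - 148.83 = 24.85
Combination 2 governs: P_u = 354.90 kips.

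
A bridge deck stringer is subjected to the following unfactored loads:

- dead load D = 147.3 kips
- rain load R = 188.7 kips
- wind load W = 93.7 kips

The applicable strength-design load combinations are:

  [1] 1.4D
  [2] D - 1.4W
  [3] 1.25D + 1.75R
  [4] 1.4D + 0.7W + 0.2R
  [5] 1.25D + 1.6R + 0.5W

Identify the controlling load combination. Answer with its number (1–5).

[1] 1.4(147.3) = 206.22
[2] 1.0(147.3) - 1.4(93.7) = 16.12
[3] 1.25(147.3) + 1.75(188.7) = 514.35
[4] 1.4(147.3) + 0.7(93.7) + 0.2(188.7) = 309.55
[5] 1.25(147.3) + 1.6(188.7) + 0.5(93.7) = 532.90
The largest value is 532.90 kips from combination 5.

Combination 5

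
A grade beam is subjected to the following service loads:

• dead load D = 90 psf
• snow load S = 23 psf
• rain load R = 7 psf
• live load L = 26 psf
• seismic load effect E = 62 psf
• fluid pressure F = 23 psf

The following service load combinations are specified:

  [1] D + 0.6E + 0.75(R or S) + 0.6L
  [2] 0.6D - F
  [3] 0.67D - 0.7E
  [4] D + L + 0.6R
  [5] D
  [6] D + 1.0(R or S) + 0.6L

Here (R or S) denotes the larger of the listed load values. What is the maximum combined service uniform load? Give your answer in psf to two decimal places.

(R or S) → S = 23 psf.
[1] 1.0(90) + 0.6(62) + 0.75(23) + 0.6(26) = 90.00 + 37.20 + 17.25 + 15.60 = 160.05
[2] 0.6(90) - 1.0(23) = 54.00 - 23.00 = 31.00
[3] 0.67(90) - 0.7(62) = 60.30 - 43.40 = 16.90
[4] 1.0(90) + 1.0(26) + 0.6(7) = 90.00 + 26.00 + 4.20 = 120.20
[5] 1.0(90) = 90.00
[6] 1.0(90) + 1.0(23) + 0.6(26) = 90.00 + 23.00 + 15.60 = 128.60
The controlling combination is 1, giving 160.05 psf.

160.05 psf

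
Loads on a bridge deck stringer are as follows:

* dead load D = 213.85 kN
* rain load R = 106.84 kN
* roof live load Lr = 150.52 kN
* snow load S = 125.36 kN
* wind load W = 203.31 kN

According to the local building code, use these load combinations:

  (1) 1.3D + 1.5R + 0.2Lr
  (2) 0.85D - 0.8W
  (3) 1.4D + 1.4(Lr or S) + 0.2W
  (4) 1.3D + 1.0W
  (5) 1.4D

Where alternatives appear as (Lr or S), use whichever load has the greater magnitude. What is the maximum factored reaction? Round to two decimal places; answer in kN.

550.78 kN

(Lr or S) → Lr = 150.52 kN.
(1) 1.3(213.85) + 1.5(106.84) + 0.2(150.52) = 278.01 + 160.26 + 30.10 = 468.37
(2) 0.85(213.85) - 0.8(203.31) = 181.77 - 162.65 = 19.12
(3) 1.4(213.85) + 1.4(150.52) + 0.2(203.31) = 299.39 + 210.73 + 40.66 = 550.78
(4) 1.3(213.85) + 1.0(203.31) = 278.01 + 203.31 = 481.32
(5) 1.4(213.85) = 299.39
Maximum is from combination 3.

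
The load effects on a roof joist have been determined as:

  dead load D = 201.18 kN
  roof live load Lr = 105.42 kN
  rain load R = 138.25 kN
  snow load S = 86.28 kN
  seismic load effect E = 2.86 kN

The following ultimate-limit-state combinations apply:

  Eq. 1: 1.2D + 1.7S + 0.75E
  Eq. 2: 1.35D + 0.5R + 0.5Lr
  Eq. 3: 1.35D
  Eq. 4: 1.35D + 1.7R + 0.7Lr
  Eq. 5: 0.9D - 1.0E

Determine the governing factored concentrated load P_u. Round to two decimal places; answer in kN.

Eq. 1: 1.2(201.18) + 1.7(86.28) + 0.75(2.86) = 390.24
Eq. 2: 1.35(201.18) + 0.5(138.25) + 0.5(105.42) = 271.59 + 69.13 + 52.71 = 393.43
Eq. 3: 1.35(201.18) = 271.59
Eq. 4: 1.35(201.18) + 1.7(138.25) + 0.7(105.42) = 271.59 + 235.03 + 73.79 = 580.41
Eq. 5: 0.9(201.18) - 1.0(2.86) = 181.06 - 2.86 = 178.20
Maximum is from combination 4.

580.41 kN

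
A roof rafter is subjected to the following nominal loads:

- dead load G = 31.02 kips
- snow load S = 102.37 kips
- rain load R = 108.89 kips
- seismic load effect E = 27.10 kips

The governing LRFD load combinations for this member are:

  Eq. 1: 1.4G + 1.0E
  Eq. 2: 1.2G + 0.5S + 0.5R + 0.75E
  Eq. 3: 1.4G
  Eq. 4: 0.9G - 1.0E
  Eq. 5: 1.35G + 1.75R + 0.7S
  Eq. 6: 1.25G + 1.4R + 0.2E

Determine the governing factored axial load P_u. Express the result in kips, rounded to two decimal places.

304.09 kips

Eq. 1: 1.4(31.02) + 1.0(27.10) = 70.53
Eq. 2: 1.2(31.02) + 0.5(102.37) + 0.5(108.89) + 0.75(27.10) = 163.18
Eq. 3: 1.4(31.02) = 43.43
Eq. 4: 0.9(31.02) - 1.0(27.10) = 0.82
Eq. 5: 1.35(31.02) + 1.75(108.89) + 0.7(102.37) = 304.09
Eq. 6: 1.25(31.02) + 1.4(108.89) + 0.2(27.10) = 196.64
Maximum is from combination 5.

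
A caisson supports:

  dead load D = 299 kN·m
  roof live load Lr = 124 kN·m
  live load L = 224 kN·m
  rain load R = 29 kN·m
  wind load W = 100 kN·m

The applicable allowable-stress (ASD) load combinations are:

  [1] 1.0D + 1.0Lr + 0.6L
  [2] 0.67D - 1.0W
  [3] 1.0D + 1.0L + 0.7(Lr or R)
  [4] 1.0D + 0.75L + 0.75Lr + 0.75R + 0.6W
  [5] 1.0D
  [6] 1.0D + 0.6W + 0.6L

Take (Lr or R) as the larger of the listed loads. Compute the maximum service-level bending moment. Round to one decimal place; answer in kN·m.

641.8 kN·m

(Lr or R) → Lr = 124 kN·m.
[1] 1.0(299) + 1.0(124) + 0.6(224) = 299.0 + 124.0 + 134.4 = 557.4
[2] 0.67(299) - 1.0(100) = 200.3 - 100.0 = 100.3
[3] 1.0(299) + 1.0(224) + 0.7(124) = 299.0 + 224.0 + 86.8 = 609.8
[4] 1.0(299) + 0.75(224) + 0.75(124) + 0.75(29) + 0.6(100) = 299.0 + 168.0 + 93.0 + 21.8 + 60.0 = 641.8
[5] 1.0(299) = 299.0
[6] 1.0(299) + 0.6(100) + 0.6(224) = 299.0 + 60.0 + 134.4 = 493.4
Combination 4 governs: M = 641.8 kN·m.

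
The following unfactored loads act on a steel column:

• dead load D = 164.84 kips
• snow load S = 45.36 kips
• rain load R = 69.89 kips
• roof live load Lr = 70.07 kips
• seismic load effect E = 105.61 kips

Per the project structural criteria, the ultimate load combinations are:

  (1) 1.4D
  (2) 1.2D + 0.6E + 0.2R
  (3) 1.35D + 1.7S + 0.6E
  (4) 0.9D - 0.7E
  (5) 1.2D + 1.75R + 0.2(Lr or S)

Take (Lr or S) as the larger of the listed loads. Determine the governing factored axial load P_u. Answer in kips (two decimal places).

363.01 kips

(Lr or S) → Lr = 70.07 kips.
(1) 1.4(164.84) = 230.78
(2) 1.2(164.84) + 0.6(105.61) + 0.2(69.89) = 275.15
(3) 1.35(164.84) + 1.7(45.36) + 0.6(105.61) = 363.01
(4) 0.9(164.84) - 0.7(105.61) = 74.43
(5) 1.2(164.84) + 1.75(69.89) + 0.2(70.07) = 334.13
Combination 3 governs: P_u = 363.01 kips.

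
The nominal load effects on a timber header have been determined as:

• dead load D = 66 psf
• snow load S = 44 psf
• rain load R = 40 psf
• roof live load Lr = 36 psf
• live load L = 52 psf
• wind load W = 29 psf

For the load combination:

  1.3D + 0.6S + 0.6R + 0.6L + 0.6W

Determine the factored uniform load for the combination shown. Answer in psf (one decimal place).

1.3(66) + 0.6(44) + 0.6(40) + 0.6(52) + 0.6(29) = 85.8 + 26.4 + 24.0 + 31.2 + 17.4 = 184.8
q_u = 184.8 psf.

184.8 psf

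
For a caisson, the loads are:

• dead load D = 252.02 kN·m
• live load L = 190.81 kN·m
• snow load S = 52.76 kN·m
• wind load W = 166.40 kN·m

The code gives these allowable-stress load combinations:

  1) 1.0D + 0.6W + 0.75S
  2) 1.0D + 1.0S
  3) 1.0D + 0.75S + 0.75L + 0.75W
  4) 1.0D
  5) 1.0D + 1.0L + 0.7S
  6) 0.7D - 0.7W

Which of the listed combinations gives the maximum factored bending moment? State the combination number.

1) 1.0(252.02) + 0.6(166.40) + 0.75(52.76) = 252.02 + 99.84 + 39.57 = 391.43
2) 1.0(252.02) + 1.0(52.76) = 252.02 + 52.76 = 304.78
3) 1.0(252.02) + 0.75(52.76) + 0.75(190.81) + 0.75(166.40) = 252.02 + 39.57 + 143.11 + 124.80 = 559.50
4) 1.0(252.02) = 252.02
5) 1.0(252.02) + 1.0(190.81) + 0.7(52.76) = 252.02 + 190.81 + 36.93 = 479.76
6) 0.7(252.02) - 0.7(166.40) = 176.41 - 116.48 = 59.93
The largest value is 559.50 kN·m from combination 3.

Combination 3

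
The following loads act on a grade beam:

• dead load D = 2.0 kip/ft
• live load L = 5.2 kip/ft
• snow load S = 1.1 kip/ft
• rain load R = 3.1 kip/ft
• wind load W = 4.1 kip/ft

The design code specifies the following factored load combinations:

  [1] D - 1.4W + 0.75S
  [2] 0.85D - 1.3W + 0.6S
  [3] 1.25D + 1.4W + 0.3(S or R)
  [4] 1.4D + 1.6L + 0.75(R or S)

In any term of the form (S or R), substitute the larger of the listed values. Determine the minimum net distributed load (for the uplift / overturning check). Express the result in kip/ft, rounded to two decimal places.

-2.97 kip/ft

(S or R) → R = 3.1 kip/ft; (R or S) → R = 3.1 kip/ft.
[1] 1.0(2.0) - 1.4(4.1) + 0.75(1.1) = -2.92
[2] 0.85(2.0) - 1.3(4.1) + 0.6(1.1) = 1.70 - 5.33 + 0.66 = -2.97
[3] 1.25(2.0) + 1.4(4.1) + 0.3(3.1) = 2.50 + 5.74 + 0.93 = 9.17
[4] 1.4(2.0) + 1.6(5.2) + 0.75(3.1) = 2.80 + 8.32 + 2.33 = 13.45
Combination 2 gives the minimum: -2.97 kip/ft.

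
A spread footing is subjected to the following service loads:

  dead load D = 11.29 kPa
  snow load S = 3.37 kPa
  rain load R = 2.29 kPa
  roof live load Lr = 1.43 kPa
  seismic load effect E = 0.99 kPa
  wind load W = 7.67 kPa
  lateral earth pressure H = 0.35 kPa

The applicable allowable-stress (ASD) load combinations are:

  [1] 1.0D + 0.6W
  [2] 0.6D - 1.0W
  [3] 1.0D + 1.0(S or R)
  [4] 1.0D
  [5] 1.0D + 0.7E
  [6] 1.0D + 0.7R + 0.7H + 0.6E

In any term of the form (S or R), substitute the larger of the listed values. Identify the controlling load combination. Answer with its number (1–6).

Combination 1

(S or R) → S = 3.37 kPa.
[1] 1.0(11.29) + 0.6(7.67) = 15.89
[2] 0.6(11.29) - 1.0(7.67) = -0.90
[3] 1.0(11.29) + 1.0(3.37) = 14.66
[4] 1.0(11.29) = 11.29
[5] 1.0(11.29) + 0.7(0.99) = 11.98
[6] 1.0(11.29) + 0.7(2.29) + 0.7(0.35) + 0.6(0.99) = 13.73
The largest value is 15.89 kPa from combination 1.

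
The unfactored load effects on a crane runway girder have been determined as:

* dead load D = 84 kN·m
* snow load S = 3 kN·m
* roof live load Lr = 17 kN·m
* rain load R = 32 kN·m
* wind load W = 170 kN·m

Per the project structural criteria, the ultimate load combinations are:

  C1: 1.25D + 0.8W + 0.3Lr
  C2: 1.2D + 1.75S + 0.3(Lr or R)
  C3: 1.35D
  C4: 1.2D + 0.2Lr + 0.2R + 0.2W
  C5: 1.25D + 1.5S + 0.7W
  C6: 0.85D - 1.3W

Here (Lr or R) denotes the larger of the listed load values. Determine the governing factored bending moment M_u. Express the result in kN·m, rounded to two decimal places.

246.10 kN·m

(Lr or R) → R = 32 kN·m.
C1: 1.25(84) + 0.8(170) + 0.3(17) = 246.10
C2: 1.2(84) + 1.75(3) + 0.3(32) = 115.65
C3: 1.35(84) = 113.40
C4: 1.2(84) + 0.2(17) + 0.2(32) + 0.2(170) = 144.60
C5: 1.25(84) + 1.5(3) + 0.7(170) = 228.50
C6: 0.85(84) - 1.3(170) = -149.60
The controlling combination is 1, giving 246.10 kN·m.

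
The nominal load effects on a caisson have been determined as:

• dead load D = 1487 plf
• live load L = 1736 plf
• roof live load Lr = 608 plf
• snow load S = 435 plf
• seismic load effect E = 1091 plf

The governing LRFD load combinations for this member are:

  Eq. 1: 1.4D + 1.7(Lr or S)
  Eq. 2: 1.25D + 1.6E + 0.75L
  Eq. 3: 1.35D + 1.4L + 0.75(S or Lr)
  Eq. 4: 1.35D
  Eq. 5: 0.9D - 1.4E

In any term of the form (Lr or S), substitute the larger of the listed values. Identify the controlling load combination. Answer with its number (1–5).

(Lr or S) → Lr = 608 plf; (S or Lr) → Lr = 608 plf.
Eq. 1: 1.4(1487) + 1.7(608) = 2081.8 + 1033.6 = 3115.4
Eq. 2: 1.25(1487) + 1.6(1091) + 0.75(1736) = 1858.8 + 1745.6 + 1302.0 = 4906.4
Eq. 3: 1.35(1487) + 1.4(1736) + 0.75(608) = 2007.5 + 2430.4 + 456.0 = 4893.9
Eq. 4: 1.35(1487) = 2007.5
Eq. 5: 0.9(1487) - 1.4(1091) = 1338.3 - 1527.4 = -189.1
The largest value is 4906.4 plf from combination 2.

Combination 2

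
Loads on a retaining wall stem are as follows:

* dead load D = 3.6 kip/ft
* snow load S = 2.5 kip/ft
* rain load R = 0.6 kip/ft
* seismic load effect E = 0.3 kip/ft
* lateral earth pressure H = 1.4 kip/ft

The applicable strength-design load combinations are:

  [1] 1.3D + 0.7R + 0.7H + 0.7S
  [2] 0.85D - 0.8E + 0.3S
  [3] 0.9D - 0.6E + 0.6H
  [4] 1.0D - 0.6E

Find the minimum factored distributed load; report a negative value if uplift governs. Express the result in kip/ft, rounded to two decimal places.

[1] 1.3(3.6) + 0.7(0.6) + 0.7(1.4) + 0.7(2.5) = 4.68 + 0.42 + 0.98 + 1.75 = 7.83
[2] 0.85(3.6) - 0.8(0.3) + 0.3(2.5) = 3.06 - 0.24 + 0.75 = 3.57
[3] 0.9(3.6) - 0.6(0.3) + 0.6(1.4) = 3.24 - 0.18 + 0.84 = 3.90
[4] 1.0(3.6) - 0.6(0.3) = 3.60 - 0.18 = 3.42
Combination 4 gives the minimum: 3.42 kip/ft.

3.42 kip/ft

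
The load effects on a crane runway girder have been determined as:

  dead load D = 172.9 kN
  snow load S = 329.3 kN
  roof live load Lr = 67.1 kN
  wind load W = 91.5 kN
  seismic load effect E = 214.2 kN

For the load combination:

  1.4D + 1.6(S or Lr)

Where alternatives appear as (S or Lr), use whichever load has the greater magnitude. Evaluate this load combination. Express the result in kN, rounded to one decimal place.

768.9 kN

(S or Lr) → S = 329.3 kN.
1.4(172.9) + 1.6(329.3) = 768.9
N_u = 768.9 kN.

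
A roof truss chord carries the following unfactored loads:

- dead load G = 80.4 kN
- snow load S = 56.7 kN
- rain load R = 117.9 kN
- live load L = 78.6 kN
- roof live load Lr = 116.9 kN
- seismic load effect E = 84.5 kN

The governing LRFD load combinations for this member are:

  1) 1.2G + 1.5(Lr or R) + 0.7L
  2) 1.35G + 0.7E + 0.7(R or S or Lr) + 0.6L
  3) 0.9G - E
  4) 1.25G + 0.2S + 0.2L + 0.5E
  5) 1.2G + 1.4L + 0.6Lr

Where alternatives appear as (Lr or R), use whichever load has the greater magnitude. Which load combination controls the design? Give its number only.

Combination 1

(Lr or R) → R = 117.9 kN; (R or S or Lr) → R = 117.9 kN.
1) 1.2(80.4) + 1.5(117.9) + 0.7(78.6) = 96.48 + 176.85 + 55.02 = 328.35
2) 1.35(80.4) + 0.7(84.5) + 0.7(117.9) + 0.6(78.6) = 108.54 + 59.15 + 82.53 + 47.16 = 297.38
3) 0.9(80.4) - 1.0(84.5) = 72.36 - 84.50 = -12.14
4) 1.25(80.4) + 0.2(56.7) + 0.2(78.6) + 0.5(84.5) = 100.50 + 11.34 + 15.72 + 42.25 = 169.81
5) 1.2(80.4) + 1.4(78.6) + 0.6(116.9) = 96.48 + 110.04 + 70.14 = 276.66
The largest value is 328.35 kN from combination 1.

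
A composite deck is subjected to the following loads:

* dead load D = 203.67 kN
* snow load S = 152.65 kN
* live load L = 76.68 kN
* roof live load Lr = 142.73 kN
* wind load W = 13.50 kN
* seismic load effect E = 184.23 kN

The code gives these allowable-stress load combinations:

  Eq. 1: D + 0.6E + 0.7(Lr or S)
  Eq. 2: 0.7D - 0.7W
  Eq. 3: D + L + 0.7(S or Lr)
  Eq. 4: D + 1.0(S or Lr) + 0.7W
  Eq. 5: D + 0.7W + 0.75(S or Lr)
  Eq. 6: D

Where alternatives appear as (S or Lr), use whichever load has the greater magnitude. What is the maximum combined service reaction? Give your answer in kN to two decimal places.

421.06 kN

(Lr or S) → S = 152.65 kN; (S or Lr) → S = 152.65 kN.
Eq. 1: 1.0(203.67) + 0.6(184.23) + 0.7(152.65) = 421.06
Eq. 2: 0.7(203.67) - 0.7(13.50) = 142.57 - 9.45 = 133.12
Eq. 3: 1.0(203.67) + 1.0(76.68) + 0.7(152.65) = 203.67 + 76.68 + 106.86 = 387.21
Eq. 4: 1.0(203.67) + 1.0(152.65) + 0.7(13.50) = 203.67 + 152.65 + 9.45 = 365.77
Eq. 5: 1.0(203.67) + 0.7(13.50) + 0.75(152.65) = 203.67 + 9.45 + 114.49 = 327.61
Eq. 6: 1.0(203.67) = 203.67
The controlling combination is 1, giving 421.06 kN.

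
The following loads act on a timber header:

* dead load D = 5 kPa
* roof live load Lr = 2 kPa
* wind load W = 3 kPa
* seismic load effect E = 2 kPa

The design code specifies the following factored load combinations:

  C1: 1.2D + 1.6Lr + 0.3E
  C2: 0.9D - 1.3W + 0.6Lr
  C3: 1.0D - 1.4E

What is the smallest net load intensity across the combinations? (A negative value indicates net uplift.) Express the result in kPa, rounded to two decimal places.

1.80 kPa

C1: 1.2(5) + 1.6(2) + 0.3(2) = 6.00 + 3.20 + 0.60 = 9.80
C2: 0.9(5) - 1.3(3) + 0.6(2) = 4.50 - 3.90 + 1.20 = 1.80
C3: 1.0(5) - 1.4(2) = 5.00 - 2.80 = 2.20
Combination 2 gives the minimum: 1.80 kPa.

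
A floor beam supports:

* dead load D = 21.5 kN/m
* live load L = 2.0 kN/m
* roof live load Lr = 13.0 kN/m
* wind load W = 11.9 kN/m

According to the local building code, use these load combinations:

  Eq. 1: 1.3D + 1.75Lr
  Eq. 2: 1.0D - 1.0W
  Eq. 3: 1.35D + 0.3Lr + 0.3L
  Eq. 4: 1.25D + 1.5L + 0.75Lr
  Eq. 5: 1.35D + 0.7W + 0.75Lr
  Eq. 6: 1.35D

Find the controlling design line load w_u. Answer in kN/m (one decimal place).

Eq. 1: 1.3(21.5) + 1.75(13.0) = 50.7
Eq. 2: 1.0(21.5) - 1.0(11.9) = 21.5 - 11.9 = 9.6
Eq. 3: 1.35(21.5) + 0.3(13.0) + 0.3(2.0) = 29.0 + 3.9 + 0.6 = 33.5
Eq. 4: 1.25(21.5) + 1.5(2.0) + 0.75(13.0) = 39.6
Eq. 5: 1.35(21.5) + 0.7(11.9) + 0.75(13.0) = 29.0 + 8.3 + 9.8 = 47.1
Eq. 6: 1.35(21.5) = 29.0
Combination 1 governs: w_u = 50.7 kN/m.

50.7 kN/m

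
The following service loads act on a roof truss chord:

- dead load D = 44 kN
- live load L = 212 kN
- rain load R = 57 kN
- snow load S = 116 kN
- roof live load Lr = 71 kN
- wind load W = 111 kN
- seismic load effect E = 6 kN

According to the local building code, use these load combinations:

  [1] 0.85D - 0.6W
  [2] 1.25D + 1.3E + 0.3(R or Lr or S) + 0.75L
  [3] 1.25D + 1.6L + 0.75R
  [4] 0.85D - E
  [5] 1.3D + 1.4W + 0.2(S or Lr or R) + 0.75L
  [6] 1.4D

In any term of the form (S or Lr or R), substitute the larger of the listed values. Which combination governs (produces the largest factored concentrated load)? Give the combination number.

(R or Lr or S) → S = 116 kN; (S or Lr or R) → S = 116 kN.
[1] 0.85(44) - 0.6(111) = 37.4 - 66.6 = -29.2
[2] 1.25(44) + 1.3(6) + 0.3(116) + 0.75(212) = 55.0 + 7.8 + 34.8 + 159.0 = 256.6
[3] 1.25(44) + 1.6(212) + 0.75(57) = 55.0 + 339.2 + 42.8 = 437.0
[4] 0.85(44) - 1.0(6) = 37.4 - 6.0 = 31.4
[5] 1.3(44) + 1.4(111) + 0.2(116) + 0.75(212) = 57.2 + 155.4 + 23.2 + 159.0 = 394.8
[6] 1.4(44) = 61.6
The largest value is 437.0 kN from combination 3.

Combination 3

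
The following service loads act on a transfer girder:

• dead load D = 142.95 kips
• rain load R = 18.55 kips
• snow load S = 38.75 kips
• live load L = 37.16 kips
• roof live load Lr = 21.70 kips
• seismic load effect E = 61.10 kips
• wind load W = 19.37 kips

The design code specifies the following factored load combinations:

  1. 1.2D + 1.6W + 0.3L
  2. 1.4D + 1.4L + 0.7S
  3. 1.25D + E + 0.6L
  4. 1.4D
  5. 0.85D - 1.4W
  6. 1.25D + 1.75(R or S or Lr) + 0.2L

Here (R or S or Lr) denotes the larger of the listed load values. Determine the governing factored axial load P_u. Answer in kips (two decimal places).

(R or S or Lr) → S = 38.75 kips.
1. 1.2(142.95) + 1.6(19.37) + 0.3(37.16) = 213.68
2. 1.4(142.95) + 1.4(37.16) + 0.7(38.75) = 279.28
3. 1.25(142.95) + 1.0(61.10) + 0.6(37.16) = 262.08
4. 1.4(142.95) = 200.13
5. 0.85(142.95) - 1.4(19.37) = 94.39
6. 1.25(142.95) + 1.75(38.75) + 0.2(37.16) = 253.93
The controlling combination is 2, giving 279.28 kips.

279.28 kips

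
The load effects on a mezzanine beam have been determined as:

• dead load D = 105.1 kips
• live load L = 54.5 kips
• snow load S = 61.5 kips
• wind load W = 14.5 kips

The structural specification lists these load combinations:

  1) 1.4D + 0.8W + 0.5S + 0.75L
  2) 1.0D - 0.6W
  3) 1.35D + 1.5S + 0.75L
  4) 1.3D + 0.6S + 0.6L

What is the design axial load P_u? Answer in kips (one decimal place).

1) 1.4(105.1) + 0.8(14.5) + 0.5(61.5) + 0.75(54.5) = 147.1 + 11.6 + 30.8 + 40.9 = 230.4
2) 1.0(105.1) - 0.6(14.5) = 105.1 - 8.7 = 96.4
3) 1.35(105.1) + 1.5(61.5) + 0.75(54.5) = 275.0
4) 1.3(105.1) + 0.6(61.5) + 0.6(54.5) = 136.6 + 36.9 + 32.7 = 206.2
The controlling combination is 3, giving 275.0 kips.

275.0 kips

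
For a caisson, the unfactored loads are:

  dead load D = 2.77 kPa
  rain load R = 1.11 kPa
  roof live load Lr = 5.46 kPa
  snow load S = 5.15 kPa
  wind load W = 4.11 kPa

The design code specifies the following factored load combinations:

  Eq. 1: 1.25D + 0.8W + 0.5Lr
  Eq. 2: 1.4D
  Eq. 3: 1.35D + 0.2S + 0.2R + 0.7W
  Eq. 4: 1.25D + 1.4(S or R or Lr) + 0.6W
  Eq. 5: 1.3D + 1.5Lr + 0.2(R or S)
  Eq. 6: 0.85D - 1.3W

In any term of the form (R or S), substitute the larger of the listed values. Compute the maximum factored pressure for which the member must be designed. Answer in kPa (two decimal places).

(S or R or Lr) → Lr = 5.46 kPa; (R or S) → S = 5.15 kPa.
Eq. 1: 1.25(2.77) + 0.8(4.11) + 0.5(5.46) = 3.46 + 3.29 + 2.73 = 9.48
Eq. 2: 1.4(2.77) = 3.88
Eq. 3: 1.35(2.77) + 0.2(5.15) + 0.2(1.11) + 0.7(4.11) = 3.74 + 1.03 + 0.22 + 2.88 = 7.87
Eq. 4: 1.25(2.77) + 1.4(5.46) + 0.6(4.11) = 3.46 + 7.64 + 2.47 = 13.57
Eq. 5: 1.3(2.77) + 1.5(5.46) + 0.2(5.15) = 3.60 + 8.19 + 1.03 = 12.82
Eq. 6: 0.85(2.77) - 1.3(4.11) = 2.35 - 5.34 = -2.99
Combination 4 governs: p_u = 13.57 kPa.

13.57 kPa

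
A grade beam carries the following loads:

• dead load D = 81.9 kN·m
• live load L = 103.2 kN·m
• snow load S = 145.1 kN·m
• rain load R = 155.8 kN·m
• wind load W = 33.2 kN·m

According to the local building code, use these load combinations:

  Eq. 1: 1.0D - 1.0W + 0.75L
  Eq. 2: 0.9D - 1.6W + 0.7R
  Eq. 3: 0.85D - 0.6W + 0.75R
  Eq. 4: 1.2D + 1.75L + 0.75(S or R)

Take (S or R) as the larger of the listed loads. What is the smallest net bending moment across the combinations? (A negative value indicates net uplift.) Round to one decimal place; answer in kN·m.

(S or R) → R = 155.8 kN·m.
Eq. 1: 1.0(81.9) - 1.0(33.2) + 0.75(103.2) = 81.9 - 33.2 + 77.4 = 126.1
Eq. 2: 0.9(81.9) - 1.6(33.2) + 0.7(155.8) = 73.7 - 53.1 + 109.1 = 129.7
Eq. 3: 0.85(81.9) - 0.6(33.2) + 0.75(155.8) = 166.5
Eq. 4: 1.2(81.9) + 1.75(103.2) + 0.75(155.8) = 395.7
Combination 1 gives the minimum: 126.1 kN·m.

126.1 kN·m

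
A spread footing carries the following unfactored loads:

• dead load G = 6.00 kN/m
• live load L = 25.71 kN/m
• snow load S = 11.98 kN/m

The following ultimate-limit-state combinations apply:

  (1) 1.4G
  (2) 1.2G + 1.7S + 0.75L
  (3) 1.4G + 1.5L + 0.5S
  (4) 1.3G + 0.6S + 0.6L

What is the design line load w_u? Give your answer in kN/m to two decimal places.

(1) 1.4(6.00) = 8.40
(2) 1.2(6.00) + 1.7(11.98) + 0.75(25.71) = 7.20 + 20.37 + 19.28 = 46.85
(3) 1.4(6.00) + 1.5(25.71) + 0.5(11.98) = 8.40 + 38.57 + 5.99 = 52.96
(4) 1.3(6.00) + 0.6(11.98) + 0.6(25.71) = 30.41
Combination 3 governs: w_u = 52.96 kN/m.

52.96 kN/m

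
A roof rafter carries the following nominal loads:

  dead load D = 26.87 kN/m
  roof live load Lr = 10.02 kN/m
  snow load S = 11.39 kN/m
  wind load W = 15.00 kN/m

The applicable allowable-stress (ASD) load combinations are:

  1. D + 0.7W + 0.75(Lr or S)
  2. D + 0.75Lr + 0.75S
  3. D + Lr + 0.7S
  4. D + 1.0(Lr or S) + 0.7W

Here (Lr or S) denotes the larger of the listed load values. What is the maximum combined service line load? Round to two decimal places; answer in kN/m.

(Lr or S) → S = 11.39 kN/m.
1. 1.0(26.87) + 0.7(15.00) + 0.75(11.39) = 45.91
2. 1.0(26.87) + 0.75(10.02) + 0.75(11.39) = 42.93
3. 1.0(26.87) + 1.0(10.02) + 0.7(11.39) = 44.86
4. 1.0(26.87) + 1.0(11.39) + 0.7(15.00) = 48.76
The controlling combination is 4, giving 48.76 kN/m.

48.76 kN/m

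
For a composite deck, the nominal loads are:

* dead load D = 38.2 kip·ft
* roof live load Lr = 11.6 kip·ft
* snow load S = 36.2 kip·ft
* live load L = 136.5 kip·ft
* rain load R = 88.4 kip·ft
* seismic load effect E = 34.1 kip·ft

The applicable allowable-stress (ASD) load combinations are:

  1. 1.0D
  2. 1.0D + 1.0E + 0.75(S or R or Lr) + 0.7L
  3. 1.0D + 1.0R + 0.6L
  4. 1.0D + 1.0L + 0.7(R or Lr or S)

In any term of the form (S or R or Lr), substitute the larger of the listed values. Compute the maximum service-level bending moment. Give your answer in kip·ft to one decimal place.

236.6 kip·ft

(S or R or Lr) → R = 88.4 kip·ft; (R or Lr or S) → R = 88.4 kip·ft.
1. 1.0(38.2) = 38.2
2. 1.0(38.2) + 1.0(34.1) + 0.75(88.4) + 0.7(136.5) = 38.2 + 34.1 + 66.3 + 95.6 = 234.2
3. 1.0(38.2) + 1.0(88.4) + 0.6(136.5) = 38.2 + 88.4 + 81.9 = 208.5
4. 1.0(38.2) + 1.0(136.5) + 0.7(88.4) = 38.2 + 136.5 + 61.9 = 236.6
Combination 4 governs: M = 236.6 kip·ft.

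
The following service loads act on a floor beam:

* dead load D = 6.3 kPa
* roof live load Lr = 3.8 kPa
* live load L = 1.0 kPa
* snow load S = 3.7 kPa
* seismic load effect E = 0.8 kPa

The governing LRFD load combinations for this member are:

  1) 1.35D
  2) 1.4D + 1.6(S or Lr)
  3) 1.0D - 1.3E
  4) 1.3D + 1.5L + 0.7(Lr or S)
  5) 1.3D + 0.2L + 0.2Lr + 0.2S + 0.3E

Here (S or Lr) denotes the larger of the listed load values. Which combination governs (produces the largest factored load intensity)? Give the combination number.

(S or Lr) → Lr = 3.8 kPa; (Lr or S) → Lr = 3.8 kPa.
1) 1.35(6.3) = 8.51
2) 1.4(6.3) + 1.6(3.8) = 8.82 + 6.08 = 14.90
3) 1.0(6.3) - 1.3(0.8) = 6.30 - 1.04 = 5.26
4) 1.3(6.3) + 1.5(1.0) + 0.7(3.8) = 8.19 + 1.50 + 2.66 = 12.35
5) 1.3(6.3) + 0.2(1.0) + 0.2(3.8) + 0.2(3.7) + 0.3(0.8) = 8.19 + 0.20 + 0.76 + 0.74 + 0.24 = 10.13
The largest value is 14.90 kPa from combination 2.

Combination 2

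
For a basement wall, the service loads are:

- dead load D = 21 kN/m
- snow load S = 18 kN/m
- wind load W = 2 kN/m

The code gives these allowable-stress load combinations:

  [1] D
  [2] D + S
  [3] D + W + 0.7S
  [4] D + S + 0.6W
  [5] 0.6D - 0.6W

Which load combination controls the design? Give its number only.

Combination 4

[1] 1.0(21) = 21.0
[2] 1.0(21) + 1.0(18) = 39.0
[3] 1.0(21) + 1.0(2) + 0.7(18) = 35.6
[4] 1.0(21) + 1.0(18) + 0.6(2) = 40.2
[5] 0.6(21) - 0.6(2) = 11.4
The largest value is 40.2 kN/m from combination 4.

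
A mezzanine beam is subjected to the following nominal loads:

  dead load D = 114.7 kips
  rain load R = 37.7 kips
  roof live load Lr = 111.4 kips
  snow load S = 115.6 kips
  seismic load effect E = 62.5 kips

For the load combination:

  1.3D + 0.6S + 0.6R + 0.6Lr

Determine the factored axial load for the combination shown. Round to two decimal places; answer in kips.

1.3(114.7) + 0.6(115.6) + 0.6(37.7) + 0.6(111.4) = 307.93
P_u = 307.93 kips.

307.93 kips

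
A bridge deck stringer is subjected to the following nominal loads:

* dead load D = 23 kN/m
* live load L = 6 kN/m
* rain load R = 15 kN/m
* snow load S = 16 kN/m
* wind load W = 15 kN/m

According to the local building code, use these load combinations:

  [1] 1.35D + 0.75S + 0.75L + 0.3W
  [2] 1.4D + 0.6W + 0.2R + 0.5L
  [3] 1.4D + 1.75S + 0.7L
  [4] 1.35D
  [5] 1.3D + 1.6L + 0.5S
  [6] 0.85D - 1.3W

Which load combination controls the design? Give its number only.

[1] 1.35(23) + 0.75(16) + 0.75(6) + 0.3(15) = 31.05 + 12.00 + 4.50 + 4.50 = 52.05
[2] 1.4(23) + 0.6(15) + 0.2(15) + 0.5(6) = 32.20 + 9.00 + 3.00 + 3.00 = 47.20
[3] 1.4(23) + 1.75(16) + 0.7(6) = 32.20 + 28.00 + 4.20 = 64.40
[4] 1.35(23) = 31.05
[5] 1.3(23) + 1.6(6) + 0.5(16) = 29.90 + 9.60 + 8.00 = 47.50
[6] 0.85(23) - 1.3(15) = 19.55 - 19.50 = 0.05
The largest value is 64.40 kN/m from combination 3.

Combination 3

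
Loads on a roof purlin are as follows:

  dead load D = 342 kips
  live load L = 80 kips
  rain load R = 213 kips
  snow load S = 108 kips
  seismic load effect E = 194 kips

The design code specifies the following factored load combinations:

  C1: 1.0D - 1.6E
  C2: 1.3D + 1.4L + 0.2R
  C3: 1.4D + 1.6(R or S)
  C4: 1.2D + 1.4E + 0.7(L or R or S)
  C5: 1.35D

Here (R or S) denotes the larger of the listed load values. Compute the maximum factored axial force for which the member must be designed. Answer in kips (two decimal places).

(R or S) → R = 213 kips; (L or R or S) → R = 213 kips.
C1: 1.0(342) - 1.6(194) = 342.00 - 310.40 = 31.60
C2: 1.3(342) + 1.4(80) + 0.2(213) = 444.60 + 112.00 + 42.60 = 599.20
C3: 1.4(342) + 1.6(213) = 478.80 + 340.80 = 819.60
C4: 1.2(342) + 1.4(194) + 0.7(213) = 410.40 + 271.60 + 149.10 = 831.10
C5: 1.35(342) = 461.70
Combination 4 governs: P_u = 831.10 kips.

831.10 kips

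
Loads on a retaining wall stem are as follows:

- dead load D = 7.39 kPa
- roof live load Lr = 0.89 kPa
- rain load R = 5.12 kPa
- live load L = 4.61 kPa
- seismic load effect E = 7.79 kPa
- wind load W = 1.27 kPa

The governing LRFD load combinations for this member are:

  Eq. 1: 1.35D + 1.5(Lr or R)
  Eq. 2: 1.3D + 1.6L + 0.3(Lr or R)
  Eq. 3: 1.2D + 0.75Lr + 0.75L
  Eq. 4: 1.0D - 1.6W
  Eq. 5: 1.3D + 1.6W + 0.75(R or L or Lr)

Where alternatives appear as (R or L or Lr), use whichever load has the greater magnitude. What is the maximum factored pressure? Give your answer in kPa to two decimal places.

(Lr or R) → R = 5.12 kPa; (R or L or Lr) → R = 5.12 kPa.
Eq. 1: 1.35(7.39) + 1.5(5.12) = 9.98 + 7.68 = 17.66
Eq. 2: 1.3(7.39) + 1.6(4.61) + 0.3(5.12) = 18.52
Eq. 3: 1.2(7.39) + 0.75(0.89) + 0.75(4.61) = 12.99
Eq. 4: 1.0(7.39) - 1.6(1.27) = 7.39 - 2.03 = 5.36
Eq. 5: 1.3(7.39) + 1.6(1.27) + 0.75(5.12) = 9.61 + 2.03 + 3.84 = 15.48
Combination 2 governs: p_u = 18.52 kPa.

18.52 kPa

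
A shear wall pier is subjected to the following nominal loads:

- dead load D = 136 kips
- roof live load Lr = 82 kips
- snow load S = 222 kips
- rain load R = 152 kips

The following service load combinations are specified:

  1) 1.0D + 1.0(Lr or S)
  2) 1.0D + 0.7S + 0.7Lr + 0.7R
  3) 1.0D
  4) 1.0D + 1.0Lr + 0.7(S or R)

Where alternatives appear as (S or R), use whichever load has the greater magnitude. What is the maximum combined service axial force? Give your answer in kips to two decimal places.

(Lr or S) → S = 222 kips; (S or R) → S = 222 kips.
1) 1.0(136) + 1.0(222) = 136.00 + 222.00 = 358.00
2) 1.0(136) + 0.7(222) + 0.7(82) + 0.7(152) = 136.00 + 155.40 + 57.40 + 106.40 = 455.20
3) 1.0(136) = 136.00
4) 1.0(136) + 1.0(82) + 0.7(222) = 136.00 + 82.00 + 155.40 = 373.40
The controlling combination is 2, giving 455.20 kips.

455.20 kips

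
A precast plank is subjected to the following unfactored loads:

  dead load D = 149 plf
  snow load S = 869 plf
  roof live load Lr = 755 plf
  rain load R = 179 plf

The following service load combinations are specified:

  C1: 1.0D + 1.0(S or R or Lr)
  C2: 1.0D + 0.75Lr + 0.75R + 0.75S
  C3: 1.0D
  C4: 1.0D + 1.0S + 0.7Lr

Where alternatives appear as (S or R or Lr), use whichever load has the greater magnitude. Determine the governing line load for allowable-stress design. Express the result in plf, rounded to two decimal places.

(S or R or Lr) → S = 869 plf.
C1: 1.0(149) + 1.0(869) = 149.00 + 869.00 = 1018.00
C2: 1.0(149) + 0.75(755) + 0.75(179) + 0.75(869) = 149.00 + 566.25 + 134.25 + 651.75 = 1501.25
C3: 1.0(149) = 149.00
C4: 1.0(149) + 1.0(869) + 0.7(755) = 149.00 + 869.00 + 528.50 = 1546.50
The controlling combination is 4, giving 1546.50 plf.

1546.50 plf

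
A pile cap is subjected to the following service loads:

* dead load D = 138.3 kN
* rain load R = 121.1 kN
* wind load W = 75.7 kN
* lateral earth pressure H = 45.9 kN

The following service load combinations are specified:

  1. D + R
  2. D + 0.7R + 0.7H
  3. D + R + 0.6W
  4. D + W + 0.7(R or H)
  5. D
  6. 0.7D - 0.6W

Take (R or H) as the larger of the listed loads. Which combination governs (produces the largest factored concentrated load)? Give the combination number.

Combination 3

(R or H) → R = 121.1 kN.
1. 1.0(138.3) + 1.0(121.1) = 138.3 + 121.1 = 259.4
2. 1.0(138.3) + 0.7(121.1) + 0.7(45.9) = 138.3 + 84.8 + 32.1 = 255.2
3. 1.0(138.3) + 1.0(121.1) + 0.6(75.7) = 138.3 + 121.1 + 45.4 = 304.8
4. 1.0(138.3) + 1.0(75.7) + 0.7(121.1) = 138.3 + 75.7 + 84.8 = 298.8
5. 1.0(138.3) = 138.3
6. 0.7(138.3) - 0.6(75.7) = 96.8 - 45.4 = 51.4
The largest value is 304.8 kN from combination 3.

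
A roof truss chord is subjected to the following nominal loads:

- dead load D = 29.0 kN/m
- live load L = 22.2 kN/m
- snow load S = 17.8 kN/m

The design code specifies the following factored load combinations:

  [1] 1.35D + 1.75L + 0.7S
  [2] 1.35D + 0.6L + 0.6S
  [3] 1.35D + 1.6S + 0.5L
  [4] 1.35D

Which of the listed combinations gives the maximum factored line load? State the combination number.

Combination 1

[1] 1.35(29.0) + 1.75(22.2) + 0.7(17.8) = 90.46
[2] 1.35(29.0) + 0.6(22.2) + 0.6(17.8) = 63.15
[3] 1.35(29.0) + 1.6(17.8) + 0.5(22.2) = 78.73
[4] 1.35(29.0) = 39.15
The largest value is 90.46 kN/m from combination 1.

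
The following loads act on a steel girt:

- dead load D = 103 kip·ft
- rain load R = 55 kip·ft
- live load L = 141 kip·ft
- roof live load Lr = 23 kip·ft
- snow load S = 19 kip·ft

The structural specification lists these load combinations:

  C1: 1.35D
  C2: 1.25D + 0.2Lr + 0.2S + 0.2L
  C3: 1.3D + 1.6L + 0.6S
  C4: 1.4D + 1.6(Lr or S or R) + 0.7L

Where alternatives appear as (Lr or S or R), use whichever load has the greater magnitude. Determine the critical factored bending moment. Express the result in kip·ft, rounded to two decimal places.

(Lr or S or R) → R = 55 kip·ft.
C1: 1.35(103) = 139.05
C2: 1.25(103) + 0.2(23) + 0.2(19) + 0.2(141) = 165.35
C3: 1.3(103) + 1.6(141) + 0.6(19) = 370.90
C4: 1.4(103) + 1.6(55) + 0.7(141) = 330.90
Combination 3 governs: M_u = 370.90 kip·ft.

370.90 kip·ft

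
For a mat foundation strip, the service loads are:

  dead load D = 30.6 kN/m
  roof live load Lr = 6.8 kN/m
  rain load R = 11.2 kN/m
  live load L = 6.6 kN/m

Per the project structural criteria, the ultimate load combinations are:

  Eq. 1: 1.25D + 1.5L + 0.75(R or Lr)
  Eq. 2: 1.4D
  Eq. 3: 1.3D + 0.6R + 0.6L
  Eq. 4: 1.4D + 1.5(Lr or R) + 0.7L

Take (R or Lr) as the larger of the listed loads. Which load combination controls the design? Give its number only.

Combination 4

(R or Lr) → R = 11.2 kN/m; (Lr or R) → R = 11.2 kN/m.
Eq. 1: 1.25(30.6) + 1.5(6.6) + 0.75(11.2) = 38.25 + 9.90 + 8.40 = 56.55
Eq. 2: 1.4(30.6) = 42.84
Eq. 3: 1.3(30.6) + 0.6(11.2) + 0.6(6.6) = 39.78 + 6.72 + 3.96 = 50.46
Eq. 4: 1.4(30.6) + 1.5(11.2) + 0.7(6.6) = 42.84 + 16.80 + 4.62 = 64.26
The largest value is 64.26 kN/m from combination 4.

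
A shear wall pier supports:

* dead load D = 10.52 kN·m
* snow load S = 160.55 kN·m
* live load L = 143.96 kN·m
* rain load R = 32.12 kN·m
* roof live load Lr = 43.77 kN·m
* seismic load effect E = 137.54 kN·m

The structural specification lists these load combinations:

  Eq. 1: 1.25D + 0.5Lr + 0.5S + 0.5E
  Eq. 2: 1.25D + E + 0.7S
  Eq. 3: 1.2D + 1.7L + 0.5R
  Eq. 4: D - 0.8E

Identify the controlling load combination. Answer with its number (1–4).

Combination 3

Eq. 1: 1.25(10.52) + 0.5(43.77) + 0.5(160.55) + 0.5(137.54) = 184.08
Eq. 2: 1.25(10.52) + 1.0(137.54) + 0.7(160.55) = 263.08
Eq. 3: 1.2(10.52) + 1.7(143.96) + 0.5(32.12) = 273.42
Eq. 4: 1.0(10.52) - 0.8(137.54) = -99.51
The largest value is 273.42 kN·m from combination 3.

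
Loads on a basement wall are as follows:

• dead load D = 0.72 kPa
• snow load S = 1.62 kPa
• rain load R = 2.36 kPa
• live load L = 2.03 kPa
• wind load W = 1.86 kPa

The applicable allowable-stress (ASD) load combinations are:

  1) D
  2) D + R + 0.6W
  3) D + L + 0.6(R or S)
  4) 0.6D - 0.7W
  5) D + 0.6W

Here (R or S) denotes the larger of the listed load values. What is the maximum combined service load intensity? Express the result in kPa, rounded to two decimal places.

(R or S) → R = 2.36 kPa.
1) 1.0(0.72) = 0.72
2) 1.0(0.72) + 1.0(2.36) + 0.6(1.86) = 0.72 + 2.36 + 1.12 = 4.20
3) 1.0(0.72) + 1.0(2.03) + 0.6(2.36) = 0.72 + 2.03 + 1.42 = 4.17
4) 0.6(0.72) - 0.7(1.86) = 0.43 - 1.30 = -0.87
5) 1.0(0.72) + 0.6(1.86) = 0.72 + 1.12 = 1.84
The controlling combination is 2, giving 4.20 kPa.

4.20 kPa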